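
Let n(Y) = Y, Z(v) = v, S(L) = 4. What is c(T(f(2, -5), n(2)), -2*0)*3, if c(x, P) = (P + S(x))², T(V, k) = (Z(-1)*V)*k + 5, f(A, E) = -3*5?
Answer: 48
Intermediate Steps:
f(A, E) = -15
T(V, k) = 5 - V*k (T(V, k) = (-V)*k + 5 = -V*k + 5 = 5 - V*k)
c(x, P) = (4 + P)² (c(x, P) = (P + 4)² = (4 + P)²)
c(T(f(2, -5), n(2)), -2*0)*3 = (4 - 2*0)²*3 = (4 + 0)²*3 = 4²*3 = 16*3 = 48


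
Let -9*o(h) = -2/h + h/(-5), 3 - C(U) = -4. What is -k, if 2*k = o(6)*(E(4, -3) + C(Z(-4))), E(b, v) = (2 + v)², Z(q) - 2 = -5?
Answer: -92/135 ≈ -0.68148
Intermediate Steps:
Z(q) = -3 (Z(q) = 2 - 5 = -3)
C(U) = 7 (C(U) = 3 - 1*(-4) = 3 + 4 = 7)
o(h) = h/45 + 2/(9*h) (o(h) = -(-2/h + h/(-5))/9 = -(-2/h + h*(-⅕))/9 = -(-2/h - h/5)/9 = h/45 + 2/(9*h))
k = 92/135 (k = (((1/45)*(10 + 6²)/6)*((2 - 3)² + 7))/2 = (((1/45)*(⅙)*(10 + 36))*((-1)² + 7))/2 = (((1/45)*(⅙)*46)*(1 + 7))/2 = ((23/135)*8)/2 = (½)*(184/135) = 92/135 ≈ 0.68148)
-k = -1*92/135 = -92/135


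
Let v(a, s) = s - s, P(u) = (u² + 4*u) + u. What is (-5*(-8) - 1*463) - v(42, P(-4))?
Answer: -423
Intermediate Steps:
P(u) = u² + 5*u
v(a, s) = 0
(-5*(-8) - 1*463) - v(42, P(-4)) = (-5*(-8) - 1*463) - 1*0 = (40 - 463) + 0 = -423 + 0 = -423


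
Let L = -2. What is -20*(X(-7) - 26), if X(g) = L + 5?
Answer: 460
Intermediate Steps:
X(g) = 3 (X(g) = -2 + 5 = 3)
-20*(X(-7) - 26) = -20*(3 - 26) = -20*(-23) = 460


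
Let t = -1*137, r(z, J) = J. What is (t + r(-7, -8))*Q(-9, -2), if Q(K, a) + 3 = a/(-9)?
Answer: 3625/9 ≈ 402.78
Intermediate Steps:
t = -137
Q(K, a) = -3 - a/9 (Q(K, a) = -3 + a/(-9) = -3 + a*(-⅑) = -3 - a/9)
(t + r(-7, -8))*Q(-9, -2) = (-137 - 8)*(-3 - ⅑*(-2)) = -145*(-3 + 2/9) = -145*(-25/9) = 3625/9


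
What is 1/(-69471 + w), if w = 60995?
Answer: -1/8476 ≈ -0.00011798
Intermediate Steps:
1/(-69471 + w) = 1/(-69471 + 60995) = 1/(-8476) = -1/8476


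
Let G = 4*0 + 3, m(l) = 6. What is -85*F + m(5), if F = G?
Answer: -249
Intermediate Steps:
G = 3 (G = 0 + 3 = 3)
F = 3
-85*F + m(5) = -85*3 + 6 = -255 + 6 = -249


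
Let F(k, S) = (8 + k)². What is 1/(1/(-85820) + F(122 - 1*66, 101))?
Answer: 85820/351518719 ≈ 0.00024414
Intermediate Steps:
1/(1/(-85820) + F(122 - 1*66, 101)) = 1/(1/(-85820) + (8 + (122 - 1*66))²) = 1/(-1/85820 + (8 + (122 - 66))²) = 1/(-1/85820 + (8 + 56)²) = 1/(-1/85820 + 64²) = 1/(-1/85820 + 4096) = 1/(351518719/85820) = 85820/351518719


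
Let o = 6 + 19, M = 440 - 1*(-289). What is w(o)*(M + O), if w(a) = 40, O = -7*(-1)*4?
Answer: 30280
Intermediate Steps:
M = 729 (M = 440 + 289 = 729)
O = 28 (O = 7*4 = 28)
o = 25
w(o)*(M + O) = 40*(729 + 28) = 40*757 = 30280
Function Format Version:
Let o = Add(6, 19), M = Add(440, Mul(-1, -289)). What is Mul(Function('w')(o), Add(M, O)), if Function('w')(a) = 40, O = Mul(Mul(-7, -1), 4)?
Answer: 30280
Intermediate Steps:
M = 729 (M = Add(440, 289) = 729)
O = 28 (O = Mul(7, 4) = 28)
o = 25
Mul(Function('w')(o), Add(M, O)) = Mul(40, Add(729, 28)) = Mul(40, 757) = 30280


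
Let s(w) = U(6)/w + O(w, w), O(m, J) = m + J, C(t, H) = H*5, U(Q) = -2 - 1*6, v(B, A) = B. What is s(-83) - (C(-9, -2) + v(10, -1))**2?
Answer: -13770/83 ≈ -165.90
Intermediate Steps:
U(Q) = -8 (U(Q) = -2 - 6 = -8)
C(t, H) = 5*H
O(m, J) = J + m
s(w) = -8/w + 2*w (s(w) = -8/w + (w + w) = -8/w + 2*w)
s(-83) - (C(-9, -2) + v(10, -1))**2 = (-8/(-83) + 2*(-83)) - (5*(-2) + 10)**2 = (-8*(-1/83) - 166) - (-10 + 10)**2 = (8/83 - 166) - 1*0**2 = -13770/83 - 1*0 = -13770/83 + 0 = -13770/83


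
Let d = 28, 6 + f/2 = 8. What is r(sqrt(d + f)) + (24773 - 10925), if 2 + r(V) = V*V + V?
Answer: 13878 + 4*sqrt(2) ≈ 13884.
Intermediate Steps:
f = 4 (f = -12 + 2*8 = -12 + 16 = 4)
r(V) = -2 + V + V**2 (r(V) = -2 + (V*V + V) = -2 + (V**2 + V) = -2 + (V + V**2) = -2 + V + V**2)
r(sqrt(d + f)) + (24773 - 10925) = (-2 + sqrt(28 + 4) + (sqrt(28 + 4))**2) + (24773 - 10925) = (-2 + sqrt(32) + (sqrt(32))**2) + 13848 = (-2 + 4*sqrt(2) + (4*sqrt(2))**2) + 13848 = (-2 + 4*sqrt(2) + 32) + 13848 = (30 + 4*sqrt(2)) + 13848 = 13878 + 4*sqrt(2)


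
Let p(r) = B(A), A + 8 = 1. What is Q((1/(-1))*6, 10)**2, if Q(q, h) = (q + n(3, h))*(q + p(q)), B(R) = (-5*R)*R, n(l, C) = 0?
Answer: 2268036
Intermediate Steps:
A = -7 (A = -8 + 1 = -7)
B(R) = -5*R**2
p(r) = -245 (p(r) = -5*(-7)**2 = -5*49 = -245)
Q(q, h) = q*(-245 + q) (Q(q, h) = (q + 0)*(q - 245) = q*(-245 + q))
Q((1/(-1))*6, 10)**2 = (((1/(-1))*6)*(-245 + (1/(-1))*6))**2 = (((1*(-1))*6)*(-245 + (1*(-1))*6))**2 = ((-1*6)*(-245 - 1*6))**2 = (-6*(-245 - 6))**2 = (-6*(-251))**2 = 1506**2 = 2268036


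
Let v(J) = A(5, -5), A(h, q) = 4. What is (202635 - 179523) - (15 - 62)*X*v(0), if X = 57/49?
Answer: 1143204/49 ≈ 23331.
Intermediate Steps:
v(J) = 4
X = 57/49 (X = 57*(1/49) = 57/49 ≈ 1.1633)
(202635 - 179523) - (15 - 62)*X*v(0) = (202635 - 179523) - (15 - 62)*(57/49)*4 = 23112 - (-47*57/49)*4 = 23112 - (-2679)*4/49 = 23112 - 1*(-10716/49) = 23112 + 10716/49 = 1143204/49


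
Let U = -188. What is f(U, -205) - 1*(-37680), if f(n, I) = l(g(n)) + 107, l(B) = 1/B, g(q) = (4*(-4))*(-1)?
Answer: 604593/16 ≈ 37787.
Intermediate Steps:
g(q) = 16 (g(q) = -16*(-1) = 16)
l(B) = 1/B
f(n, I) = 1713/16 (f(n, I) = 1/16 + 107 = 1713/16)
f(U, -205) - 1*(-37680) = 1713/16 - 1*(-37680) = 1713/16 + 37680 = 604593/16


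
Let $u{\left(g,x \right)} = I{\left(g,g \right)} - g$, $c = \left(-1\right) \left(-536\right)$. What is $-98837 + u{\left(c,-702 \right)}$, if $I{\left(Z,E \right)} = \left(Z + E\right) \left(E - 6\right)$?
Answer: $468787$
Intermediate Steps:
$c = 536$
$I{\left(Z,E \right)} = \left(-6 + E\right) \left(E + Z\right)$ ($I{\left(Z,E \right)} = \left(E + Z\right) \left(-6 + E\right) = \left(-6 + E\right) \left(E + Z\right)$)
$u{\left(g,x \right)} = - 13 g + 2 g^{2}$ ($u{\left(g,x \right)} = \left(g^{2} - 6 g - 6 g + g g\right) - g = \left(g^{2} - 6 g - 6 g + g^{2}\right) - g = \left(- 12 g + 2 g^{2}\right) - g = - 13 g + 2 g^{2}$)
$-98837 + u{\left(c,-702 \right)} = -98837 + 536 \left(-13 + 2 \cdot 536\right) = -98837 + 536 \left(-13 + 1072\right) = -98837 + 536 \cdot 1059 = -98837 + 567624 = 468787$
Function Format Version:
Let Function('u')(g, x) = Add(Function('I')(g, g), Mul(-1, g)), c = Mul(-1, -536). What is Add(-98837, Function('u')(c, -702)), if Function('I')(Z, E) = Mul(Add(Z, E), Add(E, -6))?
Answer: 468787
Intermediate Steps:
c = 536
Function('I')(Z, E) = Mul(Add(-6, E), Add(E, Z)) (Function('I')(Z, E) = Mul(Add(E, Z), Add(-6, E)) = Mul(Add(-6, E), Add(E, Z)))
Function('u')(g, x) = Add(Mul(-13, g), Mul(2, Pow(g, 2))) (Function('u')(g, x) = Add(Add(Pow(g, 2), Mul(-6, g), Mul(-6, g), Mul(g, g)), Mul(-1, g)) = Add(Add(Pow(g, 2), Mul(-6, g), Mul(-6, g), Pow(g, 2)), Mul(-1, g)) = Add(Add(Mul(-12, g), Mul(2, Pow(g, 2))), Mul(-1, g)) = Add(Mul(-13, g), Mul(2, Pow(g, 2))))
Add(-98837, Function('u')(c, -702)) = Add(-98837, Mul(536, Add(-13, Mul(2, 536)))) = Add(-98837, Mul(536, Add(-13, 1072))) = Add(-98837, Mul(536, 1059)) = Add(-98837, 567624) = 468787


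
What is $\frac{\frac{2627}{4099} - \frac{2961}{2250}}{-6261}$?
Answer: $\frac{230607}{2138653250} \approx 0.00010783$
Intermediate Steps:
$\frac{\frac{2627}{4099} - \frac{2961}{2250}}{-6261} = \left(2627 \cdot \frac{1}{4099} - \frac{329}{250}\right) \left(- \frac{1}{6261}\right) = \left(\frac{2627}{4099} - \frac{329}{250}\right) \left(- \frac{1}{6261}\right) = \left(- \frac{691821}{1024750}\right) \left(- \frac{1}{6261}\right) = \frac{230607}{2138653250}$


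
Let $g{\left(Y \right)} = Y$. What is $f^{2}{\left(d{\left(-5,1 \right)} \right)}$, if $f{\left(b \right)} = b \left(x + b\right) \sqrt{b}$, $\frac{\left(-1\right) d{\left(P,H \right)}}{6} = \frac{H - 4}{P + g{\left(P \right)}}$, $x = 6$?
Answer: $- \frac{321489}{3125} \approx -102.88$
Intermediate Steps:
$d{\left(P,H \right)} = - \frac{3 \left(-4 + H\right)}{P}$ ($d{\left(P,H \right)} = - 6 \frac{H - 4}{P + P} = - 6 \frac{-4 + H}{2 P} = - \frac{3 \left(-4 + H\right)}{P}$)
$f{\left(b \right)} = b^{\frac{3}{2}} \left(6 + b\right)$ ($f{\left(b \right)} = b \left(6 + b\right) \sqrt{b} = b^{\frac{3}{2}} \left(6 + b\right)$)
$f^{2}{\left(d{\left(-5,1 \right)} \right)} = \left(\left(\frac{3 \left(4 - 1\right)}{-5}\right)^{\frac{3}{2}} \left(6 + \frac{3 \left(4 - 1\right)}{-5}\right)\right)^{2} = \left(\left(3 \left(- \frac{1}{5}\right) \left(4 - 1\right)\right)^{\frac{3}{2}} \left(6 + 3 \left(- \frac{1}{5}\right) \left(4 - 1\right)\right)\right)^{2} = \left(\left(3 \left(- \frac{1}{5}\right) 3\right)^{\frac{3}{2}} \left(6 + 3 \left(- \frac{1}{5}\right) 3\right)\right)^{2} = \left(\left(- \frac{9}{5}\right)^{\frac{3}{2}} \left(6 - \frac{9}{5}\right)\right)^{2} = \left(- \frac{27 i \sqrt{5}}{25} \cdot \frac{21}{5}\right)^{2} = \left(- \frac{567 i \sqrt{5}}{125}\right)^{2} = - \frac{321489}{3125}$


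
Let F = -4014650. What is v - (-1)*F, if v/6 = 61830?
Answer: -3643670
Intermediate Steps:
v = 370980 (v = 6*61830 = 370980)
v - (-1)*F = 370980 - (-1)*(-4014650) = 370980 - 1*4014650 = 370980 - 4014650 = -3643670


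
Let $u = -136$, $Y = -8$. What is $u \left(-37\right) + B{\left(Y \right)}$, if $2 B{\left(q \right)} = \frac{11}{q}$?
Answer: $\frac{80501}{16} \approx 5031.3$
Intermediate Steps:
$B{\left(q \right)} = \frac{11}{2 q}$ ($B{\left(q \right)} = \frac{11 \frac{1}{q}}{2} = \frac{11}{2 q}$)
$u \left(-37\right) + B{\left(Y \right)} = \left(-136\right) \left(-37\right) + \frac{11}{2 \left(-8\right)} = 5032 + \frac{11}{2} \left(- \frac{1}{8}\right) = 5032 - \frac{11}{16} = \frac{80501}{16}$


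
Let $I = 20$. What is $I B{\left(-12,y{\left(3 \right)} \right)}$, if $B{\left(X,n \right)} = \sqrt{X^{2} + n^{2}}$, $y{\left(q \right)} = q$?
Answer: $60 \sqrt{17} \approx 247.39$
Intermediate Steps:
$I B{\left(-12,y{\left(3 \right)} \right)} = 20 \sqrt{\left(-12\right)^{2} + 3^{2}} = 20 \sqrt{144 + 9} = 20 \sqrt{153} = 20 \cdot 3 \sqrt{17} = 60 \sqrt{17}$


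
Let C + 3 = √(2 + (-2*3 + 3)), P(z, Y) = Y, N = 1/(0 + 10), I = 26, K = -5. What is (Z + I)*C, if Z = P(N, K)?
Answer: -63 + 21*I ≈ -63.0 + 21.0*I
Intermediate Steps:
N = ⅒ (N = 1/10 = ⅒ ≈ 0.10000)
C = -3 + I (C = -3 + √(2 + (-2*3 + 3)) = -3 + √(2 + (-6 + 3)) = -3 + √(2 - 3) = -3 + √(-1) = -3 + I ≈ -3.0 + 1.0*I)
Z = -5
(Z + I)*C = (-5 + 26)*(-3 + I) = 21*(-3 + I) = -63 + 21*I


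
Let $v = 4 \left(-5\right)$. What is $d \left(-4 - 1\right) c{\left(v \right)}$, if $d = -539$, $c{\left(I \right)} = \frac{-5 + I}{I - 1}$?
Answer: $\frac{9625}{3} \approx 3208.3$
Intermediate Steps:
$v = -20$
$c{\left(I \right)} = \frac{-5 + I}{-1 + I}$
$d \left(-4 - 1\right) c{\left(v \right)} = - 539 \left(-4 - 1\right) \frac{-5 - 20}{-1 - 20} = - 539 \left(- 5 \frac{1}{-21} \left(-25\right)\right) = - 539 \left(- 5 \left(\left(- \frac{1}{21}\right) \left(-25\right)\right)\right) = - 539 \left(\left(-5\right) \frac{25}{21}\right) = \left(-539\right) \left(- \frac{125}{21}\right) = \frac{9625}{3}$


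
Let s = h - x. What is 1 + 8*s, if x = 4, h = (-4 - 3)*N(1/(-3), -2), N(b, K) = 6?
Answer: -367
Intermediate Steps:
h = -42 (h = (-4 - 3)*6 = -7*6 = -42)
s = -46 (s = -42 - 1*4 = -42 - 4 = -46)
1 + 8*s = 1 + 8*(-46) = 1 - 368 = -367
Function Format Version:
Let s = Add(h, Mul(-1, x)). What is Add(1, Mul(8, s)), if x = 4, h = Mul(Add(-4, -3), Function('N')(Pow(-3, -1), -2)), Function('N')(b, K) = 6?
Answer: -367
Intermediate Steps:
h = -42 (h = Mul(Add(-4, -3), 6) = Mul(-7, 6) = -42)
s = -46 (s = Add(-42, Mul(-1, 4)) = Add(-42, -4) = -46)
Add(1, Mul(8, s)) = Add(1, Mul(8, -46)) = Add(1, -368) = -367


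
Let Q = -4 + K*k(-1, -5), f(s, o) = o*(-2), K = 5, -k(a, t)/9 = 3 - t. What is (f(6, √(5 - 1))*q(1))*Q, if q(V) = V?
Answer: 1456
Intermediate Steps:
k(a, t) = -27 + 9*t (k(a, t) = -9*(3 - t) = -27 + 9*t)
f(s, o) = -2*o
Q = -364 (Q = -4 + 5*(-27 + 9*(-5)) = -4 + 5*(-27 - 45) = -4 + 5*(-72) = -4 - 360 = -364)
(f(6, √(5 - 1))*q(1))*Q = (-2*√(5 - 1)*1)*(-364) = (-2*√4*1)*(-364) = (-2*2*1)*(-364) = -4*1*(-364) = -4*(-364) = 1456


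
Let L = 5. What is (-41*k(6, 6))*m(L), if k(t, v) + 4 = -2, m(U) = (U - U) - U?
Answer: -1230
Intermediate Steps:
m(U) = -U (m(U) = 0 - U = -U)
k(t, v) = -6 (k(t, v) = -4 - 2 = -6)
(-41*k(6, 6))*m(L) = (-41*(-6))*(-1*5) = 246*(-5) = -1230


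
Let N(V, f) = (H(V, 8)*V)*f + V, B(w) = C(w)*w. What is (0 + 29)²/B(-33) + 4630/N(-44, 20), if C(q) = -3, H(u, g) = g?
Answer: 249967/31878 ≈ 7.8414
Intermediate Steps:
B(w) = -3*w
N(V, f) = V + 8*V*f (N(V, f) = (8*V)*f + V = 8*V*f + V = V + 8*V*f)
(0 + 29)²/B(-33) + 4630/N(-44, 20) = (0 + 29)²/((-3*(-33))) + 4630/((-44*(1 + 8*20))) = 29²/99 + 4630/((-44*(1 + 160))) = 841*(1/99) + 4630/((-44*161)) = 841/99 + 4630/(-7084) = 841/99 + 4630*(-1/7084) = 841/99 - 2315/3542 = 249967/31878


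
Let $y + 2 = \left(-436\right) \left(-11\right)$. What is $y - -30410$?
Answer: $35204$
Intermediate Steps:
$y = 4794$ ($y = -2 - -4796 = -2 + 4796 = 4794$)
$y - -30410 = 4794 - -30410 = 4794 + 30410 = 35204$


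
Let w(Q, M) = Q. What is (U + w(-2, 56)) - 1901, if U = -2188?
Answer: -4091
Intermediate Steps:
(U + w(-2, 56)) - 1901 = (-2188 - 2) - 1901 = -2190 - 1901 = -4091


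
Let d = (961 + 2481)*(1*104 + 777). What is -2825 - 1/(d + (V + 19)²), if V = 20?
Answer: -8570832476/3033923 ≈ -2825.0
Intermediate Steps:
d = 3032402 (d = 3442*(104 + 777) = 3442*881 = 3032402)
-2825 - 1/(d + (V + 19)²) = -2825 - 1/(3032402 + (20 + 19)²) = -2825 - 1/(3032402 + 39²) = -2825 - 1/(3032402 + 1521) = -2825 - 1/3033923 = -8570832476/3033923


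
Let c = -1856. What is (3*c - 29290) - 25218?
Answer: -60076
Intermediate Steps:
(3*c - 29290) - 25218 = (3*(-1856) - 29290) - 25218 = (-5568 - 29290) - 25218 = -34858 - 25218 = -60076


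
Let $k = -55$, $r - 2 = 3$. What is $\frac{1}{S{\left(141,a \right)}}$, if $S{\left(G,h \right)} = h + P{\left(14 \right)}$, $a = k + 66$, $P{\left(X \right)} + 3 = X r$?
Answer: $\frac{1}{78} \approx 0.012821$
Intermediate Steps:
$r = 5$ ($r = 2 + 3 = 5$)
$P{\left(X \right)} = -3 + 5 X$ ($P{\left(X \right)} = -3 + X 5 = -3 + 5 X$)
$a = 11$ ($a = -55 + 66 = 11$)
$S{\left(G,h \right)} = 67 + h$ ($S{\left(G,h \right)} = h + \left(-3 + 5 \cdot 14\right) = h + \left(-3 + 70\right) = h + 67 = 67 + h$)
$\frac{1}{S{\left(141,a \right)}} = \frac{1}{67 + 11} = \frac{1}{78}$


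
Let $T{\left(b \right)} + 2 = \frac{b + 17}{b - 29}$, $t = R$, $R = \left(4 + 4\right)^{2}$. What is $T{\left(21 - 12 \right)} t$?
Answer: $- \frac{1056}{5} \approx -211.2$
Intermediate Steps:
$R = 64$ ($R = 8^{2} = 64$)
$t = 64$
$T{\left(b \right)} = -2 + \frac{17 + b}{-29 + b}$ ($T{\left(b \right)} = -2 + \frac{b + 17}{b - 29} = -2 + \frac{17 + b}{-29 + b}$)
$T{\left(21 - 12 \right)} t = \frac{75 - \left(21 - 12\right)}{-29 + \left(21 - 12\right)} 64 = \frac{75 - 9}{-29 + 9} \cdot 64 = \frac{75 - 9}{-20} \cdot 64 = \left(- \frac{1}{20}\right) 66 \cdot 64 = \left(- \frac{33}{10}\right) 64 = - \frac{1056}{5}$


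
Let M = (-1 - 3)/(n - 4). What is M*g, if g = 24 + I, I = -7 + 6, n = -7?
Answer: 92/11 ≈ 8.3636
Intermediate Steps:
I = -1
M = 4/11 (M = (-1 - 3)/(-7 - 4) = -4/(-11) = -4*(-1/11) = 4/11 ≈ 0.36364)
g = 23 (g = 24 - 1 = 23)
M*g = (4/11)*23 = 92/11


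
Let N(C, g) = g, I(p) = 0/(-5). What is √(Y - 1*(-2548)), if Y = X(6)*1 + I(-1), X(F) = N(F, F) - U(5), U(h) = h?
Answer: √2549 ≈ 50.488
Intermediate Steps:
I(p) = 0 (I(p) = 0*(-⅕) = 0)
X(F) = -5 + F (X(F) = F - 1*5 = F - 5 = -5 + F)
Y = 1 (Y = (-5 + 6)*1 + 0 = 1*1 + 0 = 1 + 0 = 1)
√(Y - 1*(-2548)) = √(1 - 1*(-2548)) = √(1 + 2548) = √2549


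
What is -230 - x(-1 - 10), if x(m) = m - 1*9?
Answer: -210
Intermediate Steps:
x(m) = -9 + m (x(m) = m - 9 = -9 + m)
-230 - x(-1 - 10) = -230 - (-9 + (-1 - 10)) = -230 - (-9 - 11) = -230 - 1*(-20) = -230 + 20 = -210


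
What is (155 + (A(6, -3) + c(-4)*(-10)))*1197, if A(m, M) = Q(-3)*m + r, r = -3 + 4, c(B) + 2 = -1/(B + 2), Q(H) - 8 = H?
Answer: 240597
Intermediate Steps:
Q(H) = 8 + H
c(B) = -2 - 1/(2 + B) (c(B) = -2 - 1/(B + 2) = -2 - 1/(2 + B))
r = 1
A(m, M) = 1 + 5*m (A(m, M) = (8 - 3)*m + 1 = 5*m + 1 = 1 + 5*m)
(155 + (A(6, -3) + c(-4)*(-10)))*1197 = (155 + ((1 + 5*6) + ((-5 - 2*(-4))/(2 - 4))*(-10)))*1197 = (155 + ((1 + 30) + ((-5 + 8)/(-2))*(-10)))*1197 = (155 + (31 - 1/2*3*(-10)))*1197 = (155 + (31 - 3/2*(-10)))*1197 = (155 + (31 + 15))*1197 = (155 + 46)*1197 = 201*1197 = 240597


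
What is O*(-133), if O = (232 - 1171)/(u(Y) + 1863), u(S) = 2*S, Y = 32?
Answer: 124887/1927 ≈ 64.809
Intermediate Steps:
O = -939/1927 (O = (232 - 1171)/(2*32 + 1863) = -939/(64 + 1863) = -939/1927 ≈ -0.48729)
O*(-133) = -939/1927*(-133) = 124887/1927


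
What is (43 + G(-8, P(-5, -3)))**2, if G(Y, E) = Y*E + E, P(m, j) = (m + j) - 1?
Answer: 11236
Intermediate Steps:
P(m, j) = -1 + j + m (P(m, j) = (j + m) - 1 = -1 + j + m)
G(Y, E) = E + E*Y (G(Y, E) = E*Y + E = E + E*Y)
(43 + G(-8, P(-5, -3)))**2 = (43 + (-1 - 3 - 5)*(1 - 8))**2 = (43 - 9*(-7))**2 = (43 + 63)**2 = 106**2 = 11236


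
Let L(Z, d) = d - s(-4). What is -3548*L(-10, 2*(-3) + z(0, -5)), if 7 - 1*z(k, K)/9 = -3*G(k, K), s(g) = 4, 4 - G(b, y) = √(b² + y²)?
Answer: -92248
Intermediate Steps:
G(b, y) = 4 - √(b² + y²)
z(k, K) = 171 - 27*√(K² + k²) (z(k, K) = 63 - (-27)*(4 - √(k² + K²)) = 63 - (-27)*(4 - √(K² + k²)) = 63 - 9*(-12 + 3*√(K² + k²)) = 63 + (108 - 27*√(K² + k²)) = 171 - 27*√(K² + k²))
L(Z, d) = -4 + d (L(Z, d) = d - 1*4 = d - 4 = -4 + d)
-3548*L(-10, 2*(-3) + z(0, -5)) = -3548*(-4 + (2*(-3) + (171 - 27*√((-5)² + 0²)))) = -3548*(-4 + (-6 + (171 - 27*√(25 + 0)))) = -3548*(-4 + (-6 + (171 - 27*√25))) = -3548*(-4 + (-6 + (171 - 27*5))) = -3548*(-4 + (-6 + (171 - 135))) = -3548*(-4 + (-6 + 36)) = -3548*(-4 + 30) = -3548*26 = -92248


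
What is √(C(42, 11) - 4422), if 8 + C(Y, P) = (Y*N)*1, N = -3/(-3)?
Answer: 2*I*√1097 ≈ 66.242*I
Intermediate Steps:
N = 1 (N = -3*(-⅓) = 1)
C(Y, P) = -8 + Y (C(Y, P) = -8 + (Y*1)*1 = -8 + Y*1 = -8 + Y)
√(C(42, 11) - 4422) = √((-8 + 42) - 4422) = √(34 - 4422) = √(-4388) = 2*I*√1097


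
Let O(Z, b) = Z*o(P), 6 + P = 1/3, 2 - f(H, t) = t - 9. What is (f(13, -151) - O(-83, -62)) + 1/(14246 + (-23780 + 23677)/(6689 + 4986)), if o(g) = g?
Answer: -51282588650/166321947 ≈ -308.33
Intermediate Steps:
f(H, t) = 11 - t (f(H, t) = 2 - (t - 9) = 2 - (-9 + t) = 2 + (9 - t) = 11 - t)
P = -17/3 (P = -6 + 1/3 = -6 + ⅓ = -17/3 ≈ -5.6667)
O(Z, b) = -17*Z/3 (O(Z, b) = Z*(-17/3) = -17*Z/3)
(f(13, -151) - O(-83, -62)) + 1/(14246 + (-23780 + 23677)/(6689 + 4986)) = ((11 - 1*(-151)) - (-17)*(-83)/3) + 1/(14246 + (-23780 + 23677)/(6689 + 4986)) = ((11 + 151) - 1*1411/3) + 1/(14246 - 103/11675) = (162 - 1411/3) + 1/(14246 - 103*1/11675) = -925/3 + 1/(14246 - 103/11675) = -925/3 + 1/(166321947/11675) = -925/3 + 11675/166321947 = -51282588650/166321947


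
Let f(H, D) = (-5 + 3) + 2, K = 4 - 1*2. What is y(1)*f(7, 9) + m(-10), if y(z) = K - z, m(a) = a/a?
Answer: 1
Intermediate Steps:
K = 2 (K = 4 - 2 = 2)
f(H, D) = 0 (f(H, D) = -2 + 2 = 0)
m(a) = 1
y(z) = 2 - z
y(1)*f(7, 9) + m(-10) = (2 - 1*1)*0 + 1 = (2 - 1)*0 + 1 = 1*0 + 1 = 0 + 1 = 1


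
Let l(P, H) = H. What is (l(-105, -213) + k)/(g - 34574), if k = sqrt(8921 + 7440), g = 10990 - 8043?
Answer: 213/31627 - sqrt(16361)/31627 ≈ 0.0026904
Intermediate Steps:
g = 2947
k = sqrt(16361) ≈ 127.91
(l(-105, -213) + k)/(g - 34574) = (-213 + sqrt(16361))/(2947 - 34574) = (-213 + sqrt(16361))/(-31627) = (-213 + sqrt(16361))*(-1/31627) = 213/31627 - sqrt(16361)/31627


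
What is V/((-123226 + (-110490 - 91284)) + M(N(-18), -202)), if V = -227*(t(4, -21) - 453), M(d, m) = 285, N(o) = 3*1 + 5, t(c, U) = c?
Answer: -101923/324715 ≈ -0.31388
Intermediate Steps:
N(o) = 8 (N(o) = 3 + 5 = 8)
V = 101923 (V = -227*(4 - 453) = -227*(-449) = 101923)
V/((-123226 + (-110490 - 91284)) + M(N(-18), -202)) = 101923/((-123226 + (-110490 - 91284)) + 285) = 101923/((-123226 - 201774) + 285) = 101923/(-325000 + 285) = 101923/(-324715) = 101923*(-1/324715) = -101923/324715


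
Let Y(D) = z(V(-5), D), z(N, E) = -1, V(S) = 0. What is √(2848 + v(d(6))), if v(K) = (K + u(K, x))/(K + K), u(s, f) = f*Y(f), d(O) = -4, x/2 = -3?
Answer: √11391/2 ≈ 53.364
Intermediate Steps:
x = -6 (x = 2*(-3) = -6)
Y(D) = -1
u(s, f) = -f (u(s, f) = f*(-1) = -f)
v(K) = (6 + K)/(2*K) (v(K) = (K - 1*(-6))/(K + K) = (K + 6)/((2*K)) = (6 + K)*(1/(2*K)) = (6 + K)/(2*K))
√(2848 + v(d(6))) = √(2848 + (½)*(6 - 4)/(-4)) = √(2848 + (½)*(-¼)*2) = √(2848 - ¼) = √(11391/4) = √11391/2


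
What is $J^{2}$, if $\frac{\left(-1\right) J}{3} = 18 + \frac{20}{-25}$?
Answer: $\frac{66564}{25} \approx 2662.6$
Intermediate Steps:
$J = - \frac{258}{5}$ ($J = - 3 \left(18 + \frac{20}{-25}\right) = - 3 \left(18 + 20 \left(- \frac{1}{25}\right)\right) = - 3 \left(18 - \frac{4}{5}\right) = \left(-3\right) \frac{86}{5} = - \frac{258}{5} \approx -51.6$)
$J^{2} = \left(- \frac{258}{5}\right)^{2} = \frac{66564}{25}$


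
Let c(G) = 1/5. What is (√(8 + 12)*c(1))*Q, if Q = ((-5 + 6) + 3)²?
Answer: 32*√5/5 ≈ 14.311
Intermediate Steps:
c(G) = ⅕
Q = 16 (Q = (1 + 3)² = 4² = 16)
(√(8 + 12)*c(1))*Q = (√(8 + 12)*(⅕))*16 = (√20*(⅕))*16 = ((2*√5)*(⅕))*16 = (2*√5/5)*16 = 32*√5/5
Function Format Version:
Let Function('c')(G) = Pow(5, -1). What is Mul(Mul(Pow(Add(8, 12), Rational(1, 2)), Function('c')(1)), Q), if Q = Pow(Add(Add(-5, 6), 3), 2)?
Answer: Mul(Rational(32, 5), Pow(5, Rational(1, 2))) ≈ 14.311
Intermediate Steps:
Function('c')(G) = Rational(1, 5)
Q = 16 (Q = Pow(Add(1, 3), 2) = Pow(4, 2) = 16)
Mul(Mul(Pow(Add(8, 12), Rational(1, 2)), Function('c')(1)), Q) = Mul(Mul(Pow(Add(8, 12), Rational(1, 2)), Rational(1, 5)), 16) = Mul(Mul(Pow(20, Rational(1, 2)), Rational(1, 5)), 16) = Mul(Mul(Mul(2, Pow(5, Rational(1, 2))), Rational(1, 5)), 16) = Mul(Mul(Rational(2, 5), Pow(5, Rational(1, 2))), 16) = Mul(Rational(32, 5), Pow(5, Rational(1, 2)))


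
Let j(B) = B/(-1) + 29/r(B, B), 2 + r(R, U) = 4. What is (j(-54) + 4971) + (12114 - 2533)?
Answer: 29241/2 ≈ 14621.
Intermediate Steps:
r(R, U) = 2 (r(R, U) = -2 + 4 = 2)
j(B) = 29/2 - B (j(B) = B/(-1) + 29/2 = B*(-1) + 29*(½) = -B + 29/2 = 29/2 - B)
(j(-54) + 4971) + (12114 - 2533) = ((29/2 - 1*(-54)) + 4971) + (12114 - 2533) = ((29/2 + 54) + 4971) + 9581 = (137/2 + 4971) + 9581 = 10079/2 + 9581 = 29241/2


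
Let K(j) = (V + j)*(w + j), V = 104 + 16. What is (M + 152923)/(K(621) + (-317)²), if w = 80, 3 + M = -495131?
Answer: -342211/619930 ≈ -0.55202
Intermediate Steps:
V = 120
M = -495134 (M = -3 - 495131 = -495134)
K(j) = (80 + j)*(120 + j) (K(j) = (120 + j)*(80 + j) = (80 + j)*(120 + j))
(M + 152923)/(K(621) + (-317)²) = (-495134 + 152923)/((9600 + 621² + 200*621) + (-317)²) = -342211/((9600 + 385641 + 124200) + 100489) = -342211/(519441 + 100489) = -342211/619930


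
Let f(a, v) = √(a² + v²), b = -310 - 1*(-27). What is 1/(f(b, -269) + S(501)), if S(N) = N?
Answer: 501/98551 - 5*√6098/98551 ≈ 0.0011218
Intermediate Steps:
b = -283 (b = -310 + 27 = -283)
1/(f(b, -269) + S(501)) = 1/(√((-283)² + (-269)²) + 501) = 1/(√(80089 + 72361) + 501) = 1/(√152450 + 501) = 1/(5*√6098 + 501) = 1/(501 + 5*√6098)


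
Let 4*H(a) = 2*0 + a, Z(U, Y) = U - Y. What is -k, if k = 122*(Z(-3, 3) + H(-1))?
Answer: 1525/2 ≈ 762.50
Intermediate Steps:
H(a) = a/4 (H(a) = (2*0 + a)/4 = (0 + a)/4 = a/4)
k = -1525/2 (k = 122*((-3 - 1*3) + (¼)*(-1)) = 122*((-3 - 3) - ¼) = 122*(-6 - ¼) = 122*(-25/4) = -1525/2 ≈ -762.50)
-k = -1*(-1525/2) = 1525/2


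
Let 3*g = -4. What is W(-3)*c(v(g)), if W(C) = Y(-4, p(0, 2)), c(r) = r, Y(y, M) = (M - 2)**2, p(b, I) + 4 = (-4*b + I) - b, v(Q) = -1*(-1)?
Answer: 16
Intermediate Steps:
g = -4/3 (g = (1/3)*(-4) = -4/3 ≈ -1.3333)
v(Q) = 1
p(b, I) = -4 + I - 5*b (p(b, I) = -4 + ((-4*b + I) - b) = -4 + ((I - 4*b) - b) = -4 + (I - 5*b) = -4 + I - 5*b)
Y(y, M) = (-2 + M)**2
W(C) = 16 (W(C) = (-2 + (-4 + 2 - 5*0))**2 = (-2 + (-4 + 2 + 0))**2 = (-2 - 2)**2 = (-4)**2 = 16)
W(-3)*c(v(g)) = 16*1 = 16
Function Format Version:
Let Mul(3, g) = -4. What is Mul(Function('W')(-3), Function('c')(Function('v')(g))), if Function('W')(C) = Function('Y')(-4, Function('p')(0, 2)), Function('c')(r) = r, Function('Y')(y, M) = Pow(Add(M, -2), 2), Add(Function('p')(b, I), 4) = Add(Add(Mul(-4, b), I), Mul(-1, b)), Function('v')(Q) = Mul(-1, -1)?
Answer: 16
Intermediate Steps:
g = Rational(-4, 3) (g = Mul(Rational(1, 3), -4) = Rational(-4, 3) ≈ -1.3333)
Function('v')(Q) = 1
Function('p')(b, I) = Add(-4, I, Mul(-5, b)) (Function('p')(b, I) = Add(-4, Add(Add(Mul(-4, b), I), Mul(-1, b))) = Add(-4, Add(Add(I, Mul(-4, b)), Mul(-1, b))) = Add(-4, Add(I, Mul(-5, b))) = Add(-4, I, Mul(-5, b)))
Function('Y')(y, M) = Pow(Add(-2, M), 2)
Function('W')(C) = 16 (Function('W')(C) = Pow(Add(-2, Add(-4, 2, Mul(-5, 0))), 2) = Pow(Add(-2, Add(-4, 2, 0)), 2) = Pow(Add(-2, -2), 2) = Pow(-4, 2) = 16)
Mul(Function('W')(-3), Function('c')(Function('v')(g))) = Mul(16, 1) = 16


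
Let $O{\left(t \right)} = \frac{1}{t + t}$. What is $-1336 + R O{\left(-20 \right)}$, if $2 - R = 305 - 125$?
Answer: $- \frac{26631}{20} \approx -1331.6$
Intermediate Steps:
$R = -178$ ($R = 2 - \left(305 - 125\right) = 2 - 180 = -178$)
$O{\left(t \right)} = \frac{1}{2 t}$
$-1336 + R O{\left(-20 \right)} = -1336 - 178 \frac{1}{2 \left(-20\right)} = -1336 - 178 \cdot \frac{1}{2} \left(- \frac{1}{20}\right) = -1336 - - \frac{89}{20} = -1336 + \frac{89}{20} = - \frac{26631}{20}$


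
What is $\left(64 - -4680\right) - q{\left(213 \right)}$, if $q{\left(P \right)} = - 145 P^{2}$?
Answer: $6583249$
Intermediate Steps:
$\left(64 - -4680\right) - q{\left(213 \right)} = \left(64 - -4680\right) - - 145 \cdot 213^{2} = \left(64 + 4680\right) - \left(-145\right) 45369 = 4744 - -6578505 = 4744 + 6578505 = 6583249$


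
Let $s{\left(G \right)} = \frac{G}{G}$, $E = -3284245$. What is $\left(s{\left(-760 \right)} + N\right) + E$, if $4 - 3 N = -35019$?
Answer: $- \frac{9817709}{3} \approx -3.2726 \cdot 10^{6}$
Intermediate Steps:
$N = \frac{35023}{3}$ ($N = \frac{4}{3} - -11673 = \frac{4}{3} + 11673 = \frac{35023}{3} \approx 11674.0$)
$s{\left(G \right)} = 1$
$\left(s{\left(-760 \right)} + N\right) + E = \left(1 + \frac{35023}{3}\right) - 3284245 = \frac{35026}{3} - 3284245 = - \frac{9817709}{3}$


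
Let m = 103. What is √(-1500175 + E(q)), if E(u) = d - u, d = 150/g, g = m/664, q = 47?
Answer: I*√15905596398/103 ≈ 1224.4*I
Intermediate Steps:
g = 103/664 ≈ 0.15512
d = 99600/103 (d = 150/(103/664) = 150*(664/103) = 99600/103 ≈ 966.99)
E(u) = 99600/103 - u
√(-1500175 + E(q)) = √(-1500175 + (99600/103 - 1*47)) = √(-1500175 + (99600/103 - 47)) = √(-1500175 + 94759/103) = √(-154423266/103) = I*√15905596398/103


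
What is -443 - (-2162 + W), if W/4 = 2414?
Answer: -7937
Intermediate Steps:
W = 9656 (W = 4*2414 = 9656)
-443 - (-2162 + W) = -443 - (-2162 + 9656) = -443 - 1*7494 = -443 - 7494 = -7937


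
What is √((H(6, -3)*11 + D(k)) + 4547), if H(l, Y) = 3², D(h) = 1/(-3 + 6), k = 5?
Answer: √41817/3 ≈ 68.164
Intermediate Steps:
D(h) = ⅓ (D(h) = 1/3 = ⅓)
H(l, Y) = 9
√((H(6, -3)*11 + D(k)) + 4547) = √((9*11 + ⅓) + 4547) = √((99 + ⅓) + 4547) = √(298/3 + 4547) = √(13939/3) = √41817/3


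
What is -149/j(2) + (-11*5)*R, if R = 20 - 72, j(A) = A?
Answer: 5571/2 ≈ 2785.5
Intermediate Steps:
R = -52
-149/j(2) + (-11*5)*R = -149/2 - 11*5*(-52) = -149*½ - 55*(-52) = -149/2 + 2860 = 5571/2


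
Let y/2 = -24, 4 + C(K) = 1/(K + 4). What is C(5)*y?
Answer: 560/3 ≈ 186.67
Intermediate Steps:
C(K) = -4 + 1/(4 + K) (C(K) = -4 + 1/(K + 4) = -4 + 1/(4 + K))
y = -48 (y = 2*(-24) = -48)
C(5)*y = ((-15 - 4*5)/(4 + 5))*(-48) = ((-15 - 20)/9)*(-48) = ((⅑)*(-35))*(-48) = -35/9*(-48) = 560/3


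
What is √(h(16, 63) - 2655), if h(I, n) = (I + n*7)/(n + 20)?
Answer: 2*I*√4563091/83 ≈ 51.473*I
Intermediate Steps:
h(I, n) = (I + 7*n)/(20 + n)
√(h(16, 63) - 2655) = √((16 + 7*63)/(20 + 63) - 2655) = √((16 + 441)/83 - 2655) = √((1/83)*457 - 2655) = √(457/83 - 2655) = √(-219908/83) = 2*I*√4563091/83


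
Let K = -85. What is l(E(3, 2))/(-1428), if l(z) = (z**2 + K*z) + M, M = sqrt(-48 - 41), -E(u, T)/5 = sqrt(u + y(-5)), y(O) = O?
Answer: 25/714 - 25*I*sqrt(2)/84 - I*sqrt(89)/1428 ≈ 0.035014 - 0.4275*I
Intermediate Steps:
E(u, T) = -5*sqrt(-5 + u) (E(u, T) = -5*sqrt(u - 5) = -5*sqrt(-5 + u))
M = I*sqrt(89) (M = sqrt(-89) = I*sqrt(89) ≈ 9.434*I)
l(z) = z**2 - 85*z + I*sqrt(89) (l(z) = (z**2 - 85*z) + I*sqrt(89) = z**2 - 85*z + I*sqrt(89))
l(E(3, 2))/(-1428) = ((-5*sqrt(-5 + 3))**2 - (-425)*sqrt(-5 + 3) + I*sqrt(89))/(-1428) = ((-5*I*sqrt(2))**2 - (-425)*sqrt(-2) + I*sqrt(89))*(-1/1428) = ((-5*I*sqrt(2))**2 - (-425)*I*sqrt(2) + I*sqrt(89))*(-1/1428) = (-50 + 425*I*sqrt(2) + I*sqrt(89))*(-1/1428) = (-50 + I*sqrt(89) + 425*I*sqrt(2))*(-1/1428) = 25/714 - 25*I*sqrt(2)/84 - I*sqrt(89)/1428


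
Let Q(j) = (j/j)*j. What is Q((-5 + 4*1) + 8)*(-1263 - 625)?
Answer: -13216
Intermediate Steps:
Q(j) = j (Q(j) = 1*j = j)
Q((-5 + 4*1) + 8)*(-1263 - 625) = ((-5 + 4*1) + 8)*(-1263 - 625) = ((-5 + 4) + 8)*(-1888) = (-1 + 8)*(-1888) = 7*(-1888) = -13216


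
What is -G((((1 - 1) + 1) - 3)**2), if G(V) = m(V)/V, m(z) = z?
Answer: -1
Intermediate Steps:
G(V) = 1 (G(V) = V/V = 1)
-G((((1 - 1) + 1) - 3)**2) = -1*1 = -1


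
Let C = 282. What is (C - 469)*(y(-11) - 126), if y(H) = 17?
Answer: 20383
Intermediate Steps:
(C - 469)*(y(-11) - 126) = (282 - 469)*(17 - 126) = -187*(-109) = 20383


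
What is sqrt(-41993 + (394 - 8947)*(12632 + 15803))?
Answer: 2*I*sqrt(60811637) ≈ 15596.0*I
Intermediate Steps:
sqrt(-41993 + (394 - 8947)*(12632 + 15803)) = sqrt(-41993 - 8553*28435) = sqrt(-41993 - 243204555) = sqrt(-243246548) = 2*I*sqrt(60811637)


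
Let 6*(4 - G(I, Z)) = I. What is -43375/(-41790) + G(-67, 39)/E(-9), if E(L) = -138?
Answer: 1070387/1153404 ≈ 0.92802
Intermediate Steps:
G(I, Z) = 4 - I/6
-43375/(-41790) + G(-67, 39)/E(-9) = -43375/(-41790) + (4 - ⅙*(-67))/(-138) = -43375*(-1/41790) + (4 + 67/6)*(-1/138) = 8675/8358 + (91/6)*(-1/138) = 8675/8358 - 91/828 = 1070387/1153404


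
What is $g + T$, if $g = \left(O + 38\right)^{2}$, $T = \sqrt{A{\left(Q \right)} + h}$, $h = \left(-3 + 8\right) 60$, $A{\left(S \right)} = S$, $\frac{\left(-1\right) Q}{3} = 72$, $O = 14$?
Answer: $2704 + 2 \sqrt{21} \approx 2713.2$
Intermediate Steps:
$Q = -216$ ($Q = \left(-3\right) 72 = -216$)
$h = 300$ ($h = 5 \cdot 60 = 300$)
$T = 2 \sqrt{21}$ ($T = \sqrt{-216 + 300} = \sqrt{84} = 2 \sqrt{21} \approx 9.1651$)
$g = 2704$ ($g = \left(14 + 38\right)^{2} = 52^{2} = 2704$)
$g + T = 2704 + 2 \sqrt{21}$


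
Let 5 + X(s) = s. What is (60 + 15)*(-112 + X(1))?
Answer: -8700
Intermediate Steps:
X(s) = -5 + s
(60 + 15)*(-112 + X(1)) = (60 + 15)*(-112 + (-5 + 1)) = 75*(-112 - 4) = 75*(-116) = -8700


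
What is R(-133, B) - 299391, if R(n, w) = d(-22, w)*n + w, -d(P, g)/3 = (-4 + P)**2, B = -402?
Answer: -30069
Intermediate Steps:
d(P, g) = -3*(-4 + P)**2
R(n, w) = w - 2028*n (R(n, w) = (-3*(-4 - 22)**2)*n + w = (-3*(-26)**2)*n + w = (-3*676)*n + w = -2028*n + w = w - 2028*n)
R(-133, B) - 299391 = (-402 - 2028*(-133)) - 299391 = (-402 + 269724) - 299391 = 269322 - 299391 = -30069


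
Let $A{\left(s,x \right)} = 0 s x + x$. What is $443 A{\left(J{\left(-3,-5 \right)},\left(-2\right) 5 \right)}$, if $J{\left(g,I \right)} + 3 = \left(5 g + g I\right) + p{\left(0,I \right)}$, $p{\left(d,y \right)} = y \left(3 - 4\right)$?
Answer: $-4430$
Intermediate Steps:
$p{\left(d,y \right)} = - y$ ($p{\left(d,y \right)} = y \left(-1\right) = - y$)
$J{\left(g,I \right)} = -3 - I + 5 g + I g$ ($J{\left(g,I \right)} = -3 - \left(I - 5 g - g I\right) = -3 - \left(I - 5 g - I g\right) = -3 + \left(- I + 5 g + I g\right) = -3 - I + 5 g + I g$)
$A{\left(s,x \right)} = x$ ($A{\left(s,x \right)} = 0 x + x = 0 + x = x$)
$443 A{\left(J{\left(-3,-5 \right)},\left(-2\right) 5 \right)} = 443 \left(\left(-2\right) 5\right) = 443 \left(-10\right) = -4430$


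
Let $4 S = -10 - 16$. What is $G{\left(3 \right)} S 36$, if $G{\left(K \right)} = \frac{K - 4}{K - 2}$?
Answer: $234$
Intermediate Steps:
$S = - \frac{13}{2}$ ($S = \frac{-10 - 16}{4} = \frac{1}{4} \left(-26\right) = - \frac{13}{2} \approx -6.5$)
$G{\left(K \right)} = \frac{-4 + K}{-2 + K}$
$G{\left(3 \right)} S 36 = \frac{-4 + 3}{-2 + 3} \left(- \frac{13}{2}\right) 36 = 1^{-1} \left(-1\right) \left(- \frac{13}{2}\right) 36 = 1 \left(-1\right) \left(- \frac{13}{2}\right) 36 = \left(-1\right) \left(- \frac{13}{2}\right) 36 = \frac{13}{2} \cdot 36 = 234$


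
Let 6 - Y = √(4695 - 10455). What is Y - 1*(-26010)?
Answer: 26016 - 24*I*√10 ≈ 26016.0 - 75.895*I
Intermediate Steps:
Y = 6 - 24*I*√10 (Y = 6 - √(4695 - 10455) = 6 - √(-5760) = 6 - 24*I*√10 ≈ 6.0 - 75.895*I)
Y - 1*(-26010) = (6 - 24*I*√10) - 1*(-26010) = (6 - 24*I*√10) + 26010 = 26016 - 24*I*√10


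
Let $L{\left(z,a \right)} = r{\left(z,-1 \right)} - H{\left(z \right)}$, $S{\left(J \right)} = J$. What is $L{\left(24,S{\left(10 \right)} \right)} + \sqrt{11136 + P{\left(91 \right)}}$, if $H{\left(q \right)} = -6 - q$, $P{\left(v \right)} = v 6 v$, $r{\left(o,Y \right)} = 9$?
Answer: $39 + 3 \sqrt{6758} \approx 285.62$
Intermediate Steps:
$P{\left(v \right)} = 6 v^{2}$ ($P{\left(v \right)} = 6 v v = 6 v^{2}$)
$L{\left(z,a \right)} = 15 + z$ ($L{\left(z,a \right)} = 9 - \left(-6 - z\right) = 9 + \left(6 + z\right) = 15 + z$)
$L{\left(24,S{\left(10 \right)} \right)} + \sqrt{11136 + P{\left(91 \right)}} = \left(15 + 24\right) + \sqrt{11136 + 6 \cdot 91^{2}} = 39 + \sqrt{11136 + 6 \cdot 8281} = 39 + \sqrt{11136 + 49686} = 39 + \sqrt{60822} = 39 + 3 \sqrt{6758}$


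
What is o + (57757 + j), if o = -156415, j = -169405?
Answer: -268063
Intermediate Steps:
o + (57757 + j) = -156415 + (57757 - 169405) = -156415 - 111648 = -268063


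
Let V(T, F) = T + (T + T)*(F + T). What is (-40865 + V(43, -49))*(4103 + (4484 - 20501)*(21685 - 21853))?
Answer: -111404215142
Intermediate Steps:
V(T, F) = T + 2*T*(F + T) (V(T, F) = T + (2*T)*(F + T) = T + 2*T*(F + T))
(-40865 + V(43, -49))*(4103 + (4484 - 20501)*(21685 - 21853)) = (-40865 + 43*(1 + 2*(-49) + 2*43))*(4103 + (4484 - 20501)*(21685 - 21853)) = (-40865 + 43*(1 - 98 + 86))*(4103 - 16017*(-168)) = (-40865 + 43*(-11))*(4103 + 2690856) = (-40865 - 473)*2694959 = -41338*2694959 = -111404215142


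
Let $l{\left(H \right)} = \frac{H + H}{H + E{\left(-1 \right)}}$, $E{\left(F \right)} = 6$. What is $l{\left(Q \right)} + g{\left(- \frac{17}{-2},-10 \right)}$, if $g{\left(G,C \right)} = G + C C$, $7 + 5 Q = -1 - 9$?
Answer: $\frac{2753}{26} \approx 105.88$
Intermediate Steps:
$Q = - \frac{17}{5}$ ($Q = - \frac{7}{5} + \frac{-1 - 9}{5} = - \frac{7}{5} + \frac{1}{5} \left(-10\right) = - \frac{7}{5} - 2 = - \frac{17}{5} \approx -3.4$)
$g{\left(G,C \right)} = G + C^{2}$
$l{\left(H \right)} = \frac{2 H}{6 + H}$ ($l{\left(H \right)} = \frac{H + H}{H + 6} = \frac{2 H}{6 + H}$)
$l{\left(Q \right)} + g{\left(- \frac{17}{-2},-10 \right)} = 2 \left(- \frac{17}{5}\right) \frac{1}{6 - \frac{17}{5}} + \left(- \frac{17}{-2} + \left(-10\right)^{2}\right) = 2 \left(- \frac{17}{5}\right) \frac{1}{\frac{13}{5}} + \left(\left(-17\right) \left(- \frac{1}{2}\right) + 100\right) = 2 \left(- \frac{17}{5}\right) \frac{5}{13} + \left(\frac{17}{2} + 100\right) = - \frac{34}{13} + \frac{217}{2} = \frac{2753}{26}$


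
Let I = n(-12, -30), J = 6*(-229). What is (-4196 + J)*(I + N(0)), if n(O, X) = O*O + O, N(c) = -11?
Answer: -673970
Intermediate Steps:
J = -1374
n(O, X) = O + O² (n(O, X) = O² + O = O + O²)
I = 132 (I = -12*(1 - 12) = -12*(-11) = 132)
(-4196 + J)*(I + N(0)) = (-4196 - 1374)*(132 - 11) = -5570*121 = -673970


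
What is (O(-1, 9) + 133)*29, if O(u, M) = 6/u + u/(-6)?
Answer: 22127/6 ≈ 3687.8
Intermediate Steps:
O(u, M) = 6/u - u/6 (O(u, M) = 6/u + u*(-1/6) = 6/u - u/6)
(O(-1, 9) + 133)*29 = ((6/(-1) - 1/6*(-1)) + 133)*29 = ((6*(-1) + 1/6) + 133)*29 = ((-6 + 1/6) + 133)*29 = (-35/6 + 133)*29 = (763/6)*29 = 22127/6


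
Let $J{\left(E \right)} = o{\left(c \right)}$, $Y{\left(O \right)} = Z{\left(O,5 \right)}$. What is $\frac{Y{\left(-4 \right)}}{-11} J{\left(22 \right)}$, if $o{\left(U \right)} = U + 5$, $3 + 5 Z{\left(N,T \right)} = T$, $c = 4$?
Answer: $- \frac{18}{55} \approx -0.32727$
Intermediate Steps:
$Z{\left(N,T \right)} = - \frac{3}{5} + \frac{T}{5}$
$Y{\left(O \right)} = \frac{2}{5}$ ($Y{\left(O \right)} = - \frac{3}{5} + \frac{1}{5} \cdot 5 = - \frac{3}{5} + 1 = \frac{2}{5}$)
$o{\left(U \right)} = 5 + U$
$J{\left(E \right)} = 9$ ($J{\left(E \right)} = 5 + 4 = 9$)
$\frac{Y{\left(-4 \right)}}{-11} J{\left(22 \right)} = \frac{2}{5 \left(-11\right)} 9 = \frac{2}{5} \left(- \frac{1}{11}\right) 9 = \left(- \frac{2}{55}\right) 9 = - \frac{18}{55}$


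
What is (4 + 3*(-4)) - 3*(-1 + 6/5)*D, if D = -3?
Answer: -31/5 ≈ -6.2000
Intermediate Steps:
(4 + 3*(-4)) - 3*(-1 + 6/5)*D = (4 + 3*(-4)) - 3*(-1 + 6/5)*(-3) = (4 - 12) - 3*(-1 + 6*(⅕))*(-3) = -8 - 3*(-1 + 6/5)*(-3) = -8 - 3*(-3)/5 = -8 - 3*(-⅗) = -8 + 9/5 = -31/5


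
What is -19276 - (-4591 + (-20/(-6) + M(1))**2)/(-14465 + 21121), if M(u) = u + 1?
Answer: -1154668441/59904 ≈ -19275.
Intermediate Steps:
M(u) = 1 + u
-19276 - (-4591 + (-20/(-6) + M(1))**2)/(-14465 + 21121) = -19276 - (-4591 + (-20/(-6) + (1 + 1))**2)/(-14465 + 21121) = -19276 - (-4591 + (-20*(-1)/6 + 2)**2)/6656 = -19276 - (-4591 + (-10*(-1/3) + 2)**2)/6656 = -19276 - (-4591 + (10/3 + 2)**2)/6656 = -19276 - (-4591 + (16/3)**2)/6656 = -19276 - (-4591 + 256/9)/6656 = -19276 - (-41063)/(9*6656) = -19276 - 1*(-41063/59904) = -19276 + 41063/59904 = -1154668441/59904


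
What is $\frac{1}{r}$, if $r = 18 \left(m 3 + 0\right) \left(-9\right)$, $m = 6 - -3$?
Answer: $- \frac{1}{4374} \approx -0.00022862$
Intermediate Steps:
$m = 9$ ($m = 6 + 3 = 9$)
$r = -4374$ ($r = 18 \left(9 \cdot 3 + 0\right) \left(-9\right) = 18 \left(27 + 0\right) \left(-9\right) = 18 \cdot 27 \left(-9\right) = 486 \left(-9\right) = -4374$)
$\frac{1}{r} = \frac{1}{-4374} = - \frac{1}{4374}$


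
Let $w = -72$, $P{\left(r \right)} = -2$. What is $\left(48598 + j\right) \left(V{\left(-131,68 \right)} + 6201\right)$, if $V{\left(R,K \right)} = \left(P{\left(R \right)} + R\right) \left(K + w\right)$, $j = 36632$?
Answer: $573853590$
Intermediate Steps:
$V{\left(R,K \right)} = \left(-72 + K\right) \left(-2 + R\right)$ ($V{\left(R,K \right)} = \left(-2 + R\right) \left(K - 72\right) = \left(-2 + R\right) \left(-72 + K\right) = \left(-72 + K\right) \left(-2 + R\right)$)
$\left(48598 + j\right) \left(V{\left(-131,68 \right)} + 6201\right) = \left(48598 + 36632\right) \left(\left(144 - -9432 - 136 + 68 \left(-131\right)\right) + 6201\right) = 85230 \left(\left(144 + 9432 - 136 - 8908\right) + 6201\right) = 85230 \left(532 + 6201\right) = 85230 \cdot 6733 = 573853590$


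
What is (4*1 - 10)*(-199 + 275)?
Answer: -456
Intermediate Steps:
(4*1 - 10)*(-199 + 275) = (4 - 10)*76 = -6*76 = -456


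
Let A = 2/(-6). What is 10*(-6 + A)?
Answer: -190/3 ≈ -63.333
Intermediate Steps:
A = -1/3 (A = 2*(-1/6) = -1/3 ≈ -0.33333)
10*(-6 + A) = 10*(-6 - 1/3) = 10*(-19/3) = -190/3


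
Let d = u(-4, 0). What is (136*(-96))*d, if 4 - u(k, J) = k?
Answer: -104448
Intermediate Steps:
u(k, J) = 4 - k
d = 8 (d = 4 - 1*(-4) = 4 + 4 = 8)
(136*(-96))*d = (136*(-96))*8 = -13056*8 = -104448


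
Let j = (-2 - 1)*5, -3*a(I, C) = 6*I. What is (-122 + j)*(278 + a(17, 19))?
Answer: -33428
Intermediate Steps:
a(I, C) = -2*I
j = -15 (j = -3*5 = -15)
(-122 + j)*(278 + a(17, 19)) = (-122 - 15)*(278 - 2*17) = -137*(278 - 34) = -137*244 = -33428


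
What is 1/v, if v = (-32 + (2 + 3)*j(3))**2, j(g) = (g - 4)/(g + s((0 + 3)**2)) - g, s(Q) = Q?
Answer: 144/323761 ≈ 0.00044477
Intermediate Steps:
j(g) = -g + (-4 + g)/(9 + g) (j(g) = (g - 4)/(g + (0 + 3)**2) - g = (-4 + g)/(g + 3**2) - g = (-4 + g)/(g + 9) - g = (-4 + g)/(9 + g) - g = -g + (-4 + g)/(9 + g))
v = 323761/144 (v = (-32 + (2 + 3)*((-4 - 1*3**2 - 8*3)/(9 + 3)))**2 = (-32 + 5*((-4 - 1*9 - 24)/12))**2 = (-32 + 5*((-4 - 9 - 24)/12))**2 = (-32 + 5*((1/12)*(-37)))**2 = (-32 + 5*(-37/12))**2 = (-32 - 185/12)**2 = (-569/12)**2 = 323761/144 ≈ 2248.3)
1/v = 1/(323761/144) = 144/323761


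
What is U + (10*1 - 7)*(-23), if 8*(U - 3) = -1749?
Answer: -2277/8 ≈ -284.63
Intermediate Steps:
U = -1725/8 (U = 3 + (⅛)*(-1749) = 3 - 1749/8 = -1725/8 ≈ -215.63)
U + (10*1 - 7)*(-23) = -1725/8 + (10*1 - 7)*(-23) = -1725/8 + (10 - 7)*(-23) = -1725/8 + 3*(-23) = -1725/8 - 69 = -2277/8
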